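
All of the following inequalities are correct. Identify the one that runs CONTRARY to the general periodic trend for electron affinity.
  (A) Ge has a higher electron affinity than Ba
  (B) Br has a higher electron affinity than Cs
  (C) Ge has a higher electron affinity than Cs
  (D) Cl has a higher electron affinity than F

(D)

The general trend: electron affinity increases across a period and decreases down a group.
(A) Ge (period 4, group 14) vs Ba (period 6, group 2): the stated order agrees with the simple trend.
(B) Br (period 4, group 17) vs Cs (period 6, group 1): the stated order agrees with the simple trend.
(C) Ge (period 4, group 14) vs Cs (period 6, group 1): the stated order agrees with the simple trend.
(D) Cl (period 3, group 17) vs F (period 2, group 17): the stated order contradicts the simple trend.
The exception is (D): F's small 2p subshell makes the incoming electron feel strong e⁻–e⁻ repulsion, so Cl actually releases more energy on gaining an electron.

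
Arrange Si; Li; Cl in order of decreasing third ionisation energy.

Consider each +2 ion: Si²⁺ still has 2 valence electrons; Li²⁺ is already 1 electron into the core; Cl²⁺ still has 5 valence electrons.
Breaking into a closed-shell core is much more expensive than removing a leftover valence electron — Li has the largest IE_3 here.
Valence configurations: Si²⁺ [Ne]3s², Cl²⁺ [Ne]3s²3p³.
The numbers (kJ/mol): Si 3232, Li 11815, Cl 3822.
Hence IE_3: Si < Cl < Li.

Li > Cl > Si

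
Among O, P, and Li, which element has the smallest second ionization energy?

P

The second ionization energy removes an electron from the +1 ion. For each element: O⁺ still has 5 valence electrons; P⁺ still has 4 valence electrons; Li⁺ is the bare [He] core.
Pulling an electron out of a noble-gas core costs far more than removing a remaining valence electron, so Li sits at the high end of IE_2.
Valence configurations: O⁺ [He]2s²2p³, P⁺ [Ne]3s²3p².
The numbers (kJ/mol): O 3388, P 1907, Li 7298.
So the second ionization energies run P < O < Li.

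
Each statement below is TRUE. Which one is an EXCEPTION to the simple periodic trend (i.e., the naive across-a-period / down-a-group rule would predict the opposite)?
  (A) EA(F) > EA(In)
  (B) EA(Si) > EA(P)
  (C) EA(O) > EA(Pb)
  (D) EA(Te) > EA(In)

The general trend: electron affinity increases across a period and decreases down a group.
(A) F (period 2, group 17) vs In (period 5, group 13): the stated order agrees with the simple trend.
(B) Si (period 3, group 14) vs P (period 3, group 15): the stated order contradicts the simple trend.
(C) O (period 2, group 16) vs Pb (period 6, group 14): the stated order agrees with the simple trend.
(D) Te (period 5, group 16) vs In (period 5, group 13): the stated order agrees with the simple trend.
The exception is (B): adding an electron to P's half-filled 3p³ is unfavourable, so Si (3p²) has the more exothermic EA.

(B)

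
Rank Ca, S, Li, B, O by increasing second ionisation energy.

Consider each +1 ion: Ca⁺ still has 1 valence electron; S⁺ still has 5 valence electrons; Li⁺ is the bare [He] core; B⁺ still has 2 valence electrons; O⁺ still has 5 valence electrons.
Breaking into a closed-shell core is much more expensive than removing a leftover valence electron — Li has the largest IE_2 here.
Valence configurations: Ca⁺ [Ar]4s¹, S⁺ [Ne]3s²3p³, B⁺ [He]2s², O⁺ [He]2s²2p³.
The numbers (kJ/mol): Ca 1145, S 2252, Li 7298, B 2427, O 3388.
Overall IE_2 order: Ca < S < B < O < Li.

Ca < S < B < O < Li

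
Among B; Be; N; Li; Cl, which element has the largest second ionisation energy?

After 1 electron has been removed, what remains? B⁺ still has 2 valence electrons; Be⁺ still has 1 valence electron; N⁺ still has 4 valence electrons; Li⁺ is the bare [He] core; Cl⁺ still has 6 valence electrons.
Breaking into a closed-shell core is much more expensive than removing a leftover valence electron — Li has the largest IE_2 here.
Valence configurations: B⁺ [He]2s², Be⁺ [He]2s¹, N⁺ [He]2s²2p², Cl⁺ [Ne]3s²3p⁴.
The numbers (kJ/mol): B 2427, Be 1757, N 2856, Li 7298, Cl 2298.
So the second ionization energies run Be < Cl < B < N < Li.

Li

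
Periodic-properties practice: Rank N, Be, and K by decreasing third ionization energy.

Consider each +2 ion: N²⁺ still has 3 valence electrons; Be²⁺ is the bare [He] core; K²⁺ is already 1 electron into the core.
Usually core removal costs more than valence removal, but here the competition is close: a tightly held n=2 valence electron can cost more to remove than an n=3 core electron, so the actual values have to decide it.
The numbers (kJ/mol): N 4578, Be 14849, K 4420.
Overall IE_3 order: K < N < Be.

Be > N > K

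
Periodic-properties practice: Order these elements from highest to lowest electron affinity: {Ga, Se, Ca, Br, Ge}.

Br > Se > Ge > Ga > Ca

Ca is in period 4, group 2; Ga is in period 4, group 13; Ge is in period 4, group 14; Se is in period 4, group 16; Br is in period 4, group 17.
Adding an electron releases more energy for atoms nearer the top right (short of the noble gases).
All lie in period 4, so electron affinity increases left to right.
So from highest to lowest: Br > Se > Ge > Ga > Ca.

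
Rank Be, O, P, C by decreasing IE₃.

After 2 electrons have been removed, what remains? Be²⁺ is the bare [He] core; O²⁺ still has 4 valence electrons; P²⁺ still has 3 valence electrons; C²⁺ still has 2 valence electrons.
Core electrons are held far more tightly than valence electrons, so Be tops the IE_3 order.
Valence configurations: O²⁺ [He]2s²2p², P²⁺ [Ne]3s²3p¹, C²⁺ [He]2s².
Tabulated IE_3 (kJ/mol): Be 14849, O 5300, P 2914, C 4620.
Putting it together, IE_3: P < C < O < Be.

Be > O > C > P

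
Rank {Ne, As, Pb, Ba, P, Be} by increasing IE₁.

Ba, Pb, Be, As, P, Ne

Be is in period 2, group 2; Ne is in period 2, group 18; P is in period 3, group 15; As is in period 4, group 15; Ba is in period 6, group 2; Pb is in period 6, group 14.
IE₁ increases left→right with effective nuclear charge and decreases top→bottom as the valence shell moves farther out.
These span different periods and groups, so the two trends combine.
Pb > Ba: both are in period 6; the period trend gives Pb the larger value.
Be > Pb: the two effects oppose for this pair; the down-group effect wins (900 vs 716 kJ/mol).
As > Be: period and group pull opposite ways; the across-period shift dominates (947 vs 900 kJ/mol).
P > As: P sits above As in group 15, so the down-group effect alone puts P higher.
Ne > P: both effects reinforce here, so Ne is clearly the higher of the two.
For reference (kJ/mol): Be 900, Ne 2081, P 1012, As 947, Ba 503, Pb 716.
So from lowest to highest: Ba < Pb < Be < As < P < Ne.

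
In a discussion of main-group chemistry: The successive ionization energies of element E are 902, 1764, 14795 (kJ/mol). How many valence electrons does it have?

2

Look for the largest jump between consecutive ionization energies: IE3/IE2 ≈ 8.4, far larger than any earlier ratio.
That jump marks the point where a core electron is being removed. So the atom has 2 valence electrons.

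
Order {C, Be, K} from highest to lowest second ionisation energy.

The second ionization energy removes an electron from the +1 ion. For each element: C⁺ still has 3 valence electrons; Be⁺ still has 1 valence electron; K⁺ is the bare [Ar] core.
Core electrons are held far more tightly than valence electrons, so K tops the IE_2 order.
Valence configurations: C⁺ [He]2s²2p¹, Be⁺ [He]2s¹.
Tabulated IE_2 (kJ/mol): C 2353, Be 1757, K 3052.
So the second ionization energies run Be < C < K.

K > C > Be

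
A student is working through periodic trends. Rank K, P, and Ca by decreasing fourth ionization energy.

Ca > K > P

After 3 electrons have been removed, what remains? K³⁺ is already 2 electrons into the core; P³⁺ still has 2 valence electrons; Ca³⁺ is already 1 electron into the core.
Core electrons are held far more tightly than valence electrons, so K and Ca top the IE_4 order.
Tabulated IE_4 (kJ/mol): K 5877, P 4964, Ca 6491.
Putting it together, IE_4: P < K < Ca.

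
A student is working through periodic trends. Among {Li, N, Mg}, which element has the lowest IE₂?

Mg

After 1 electron has been removed, what remains? Li⁺ is the bare [He] core; N⁺ still has 4 valence electrons; Mg⁺ still has 1 valence electron.
Core electrons are held far more tightly than valence electrons, so Li tops the IE_2 order.
Valence configurations: N⁺ [He]2s²2p², Mg⁺ [Ne]3s¹.
Tabulated IE_2 (kJ/mol): Li 7298, N 2856, Mg 1451.
Overall IE_2 order: Mg < N < Li.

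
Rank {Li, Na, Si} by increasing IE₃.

Si < Na < Li

Consider each +2 ion: Li²⁺ is already 1 electron into the core; Na²⁺ is already 1 electron into the core; Si²⁺ still has 2 valence electrons.
Breaking into a closed-shell core is much more expensive than removing a leftover valence electron — Na and Li have the largest IE_3 here.
Approximate IE_3 values (kJ/mol): Li 11815, Na 6910, Si 3232.
So the third ionization energies run Si < Na < Li.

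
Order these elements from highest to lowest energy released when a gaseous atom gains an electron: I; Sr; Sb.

I, Sb, Sr

Sr is in period 5, group 2; Sb is in period 5, group 15; I is in period 5, group 17.
EA tends to increase across a period and decrease down a group, though the pattern is less regular than for IE or radius.
All lie in period 5, so electron affinity increases left to right.
So from highest to lowest: I > Sb > Sr.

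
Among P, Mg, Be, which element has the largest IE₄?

Be

After 3 electrons have been removed, what remains? P³⁺ still has 2 valence electrons; Mg³⁺ is already 1 electron into the core; Be³⁺ is already 1 electron into the core.
Pulling an electron out of a noble-gas core costs far more than removing a remaining valence electron, so Mg and Be sit at the high end of IE_4.
Tabulated IE_4 (kJ/mol): P 4964, Mg 10543, Be 21007.
Putting it together, IE_4: P < Mg < Be.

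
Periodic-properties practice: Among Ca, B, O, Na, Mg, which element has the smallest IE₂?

Ca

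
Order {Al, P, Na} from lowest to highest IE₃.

IE_3 is the cost of taking one more electron from the +2 cation: Al²⁺ still has 1 valence electron; P²⁺ still has 3 valence electrons; Na²⁺ is already 1 electron into the core.
Core electrons are held far more tightly than valence electrons, so Na tops the IE_3 order.
Valence configurations: Al²⁺ [Ne]3s¹, P²⁺ [Ne]3s²3p¹.
The numbers (kJ/mol): Al 2745, P 2914, Na 6910.
Hence IE_3: Al < P < Na.

Al, P, Na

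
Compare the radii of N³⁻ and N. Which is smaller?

N

Forming N³⁻ adds 3 electrons to N. More electron–electron repulsion in the same shell, with unchanged nuclear charge, lets the cloud expand.
An anion is larger than its parent atom: N³⁻ > N.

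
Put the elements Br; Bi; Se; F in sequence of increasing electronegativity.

F is in period 2, group 17; Se is in period 4, group 16; Br is in period 4, group 17; Bi is in period 6, group 15.
Electronegativity increases across a period and decreases down a group, tracking effective nuclear charge and atomic size.
Here both period and group differ, so the two effects have to be weighed against each other.
Se > Bi: relative to Bi, both the across-period and down-group shifts push Se's electronegativity up.
Br > Se: Br lies to the right of Se in period 4, so the across-period effect alone puts Br higher.
F > Br: they share group 17; the group trend gives F the larger value.
Tabulated electronegativity (Pauling): F 3.98, Se 2.55, Br 2.96, Bi 2.02.
So from lowest to highest: Bi < Se < Br < F.

Bi, Se, Br, F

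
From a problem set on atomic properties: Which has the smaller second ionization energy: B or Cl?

Cl

After 1 electron has been removed, what remains? B⁺ still has 2 valence electrons; Cl⁺ still has 6 valence electrons.
All are still removing valence electrons, so compare the +1 ions as you would atoms: IE_2 generally rises across a period (higher Z_eff) and falls down a group (larger shell), subject to the usual subshell exceptions.
Valence configurations: B⁺ [He]2s², Cl⁺ [Ne]3s²3p⁴.
The numbers (kJ/mol): B 2427, Cl 2298.
So the second ionization energies run Cl < B.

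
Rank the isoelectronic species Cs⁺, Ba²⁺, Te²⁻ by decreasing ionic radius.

All of these have 54 electrons, so size is governed by nuclear charge alone: the more protons, the stronger the pull on the same electron cloud, and the smaller the ion.
Nuclear charges: Ba²⁺ (Z=56), Cs⁺ (Z=55), Te²⁻ (Z=52).
Largest to smallest: Te²⁻ > Cs⁺ > Ba²⁺.

Te²⁻ > Cs⁺ > Ba²⁺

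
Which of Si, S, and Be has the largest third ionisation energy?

Be

After 2 electrons have been removed, what remains? Si²⁺ still has 2 valence electrons; S²⁺ still has 4 valence electrons; Be²⁺ is the bare [He] core.
Pulling an electron out of a noble-gas core costs far more than removing a remaining valence electron, so Be sits at the high end of IE_3.
Valence configurations: Si²⁺ [Ne]3s², S²⁺ [Ne]3s²3p².
The numbers (kJ/mol): Si 3232, S 3357, Be 14849.
So the third ionization energies run Si < S < Be.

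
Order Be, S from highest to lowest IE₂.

S, Be

Consider each +1 ion: Be⁺ still has 1 valence electron; S⁺ still has 5 valence electrons.
All are still removing valence electrons, so compare the +1 ions as you would atoms: IE_2 generally rises across a period (higher Z_eff) and falls down a group (larger shell), subject to the usual subshell exceptions.
Valence configurations: Be⁺ [He]2s¹, S⁺ [Ne]3s²3p³.
Tabulated IE_2 (kJ/mol): Be 1757, S 2252.
Hence IE_2: Be < S.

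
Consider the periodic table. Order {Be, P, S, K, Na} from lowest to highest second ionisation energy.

Consider each +1 ion: Be⁺ still has 1 valence electron; P⁺ still has 4 valence electrons; S⁺ still has 5 valence electrons; K⁺ is the bare [Ar] core; Na⁺ is the bare [Ne] core.
Core electrons are held far more tightly than valence electrons, so K and Na top the IE_2 order.
Valence configurations: Be⁺ [He]2s¹, P⁺ [Ne]3s²3p², S⁺ [Ne]3s²3p³.
Tabulated IE_2 (kJ/mol): Be 1757, P 1907, S 2252, K 3052, Na 4562.
Putting it together, IE_2: Be < P < S < K < Na.

Be < P < S < K < Na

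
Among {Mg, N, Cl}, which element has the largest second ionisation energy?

After 1 electron has been removed, what remains? Mg⁺ still has 1 valence electron; N⁺ still has 4 valence electrons; Cl⁺ still has 6 valence electrons.
All are still removing valence electrons, so compare the +1 ions as you would atoms: IE_2 generally rises across a period (higher Z_eff) and falls down a group (larger shell), subject to the usual subshell exceptions.
Valence configurations: Mg⁺ [Ne]3s¹, N⁺ [He]2s²2p², Cl⁺ [Ne]3s²3p⁴.
Approximate IE_2 values (kJ/mol): Mg 1451, N 2856, Cl 2298.
So the second ionization energies run Mg < Cl < N.

N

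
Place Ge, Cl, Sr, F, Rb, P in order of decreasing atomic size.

F is in period 2, group 17; P is in period 3, group 15; Cl is in period 3, group 17; Ge is in period 4, group 14; Rb is in period 5, group 1; Sr is in period 5, group 2.
Radius decreases left→right (rising Z_eff, same n) and increases top→bottom (higher n).
Here both period and group differ, so the two effects have to be weighed against each other.
Cl > F: Cl sits below F in group 17, so the down-group effect alone puts Cl larger.
P > Cl: P lies to the left of Cl in period 3, so the across-period effect alone puts P larger.
Ge > P: both effects reinforce here, so Ge is clearly the larger of the two.
Sr > Ge: relative to Ge, both the across-period and down-group shifts push Sr's atomic radius up.
Rb > Sr: both are in period 5; the period trend gives Rb the larger value.
For reference (pm): F 64, P 111, Cl 99, Ge 121, Rb 210, Sr 185.
So from largest to smallest: Rb > Sr > Ge > P > Cl > F.

Rb, Sr, Ge, P, Cl, F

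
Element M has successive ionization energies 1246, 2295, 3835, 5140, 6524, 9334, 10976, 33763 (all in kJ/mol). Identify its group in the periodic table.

Group 17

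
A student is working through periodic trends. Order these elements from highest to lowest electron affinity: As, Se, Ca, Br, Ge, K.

K is in period 4, group 1; Ca is in period 4, group 2; Ge is in period 4, group 14; As is in period 4, group 15; Se is in period 4, group 16; Br is in period 4, group 17.
Atoms with high Z_eff and room in the valence shell (especially the halogens) have the most exothermic electron affinities.
All lie in period 4; the across-period trend (electron affinity increases left to right) applies, with the exception below.
Note the exception: K has a higher electron affinity than Ca, contrary to the simple trend — adding an electron to Ca (ns²) has to open a new, higher-energy np subshell, which is unfavourable.
Note the exception: Ge has a higher electron affinity than As, contrary to the simple trend — adding an electron to As's half-filled 4p³ is unfavourable, so Ge (4p²) has the more exothermic EA.
Approximate values (kJ/mol): K 48, Ca 2, Ge 119, As 78, Se 195, Br 325.
So from highest to lowest: Br > Se > Ge > As > K > Ca.

Br > Se > Ge > As > K > Ca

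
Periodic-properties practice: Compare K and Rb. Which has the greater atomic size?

K is in period 4, group 1; Rb is in period 5, group 1.
Across a period the added protons contract the valence shell; down a group each new principal shell makes the atom larger.
All are in group 1, so atomic radius increases down the group.
So Rb has the greater atomic size (Rb > K).

Rb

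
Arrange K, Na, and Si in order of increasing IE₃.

Si, K, Na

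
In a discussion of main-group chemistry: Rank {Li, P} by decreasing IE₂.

Li > P

The second ionization energy removes an electron from the +1 ion. For each element: Li⁺ is the bare [He] core; P⁺ still has 4 valence electrons.
Pulling an electron out of a noble-gas core costs far more than removing a remaining valence electron, so Li sits at the high end of IE_2.
The numbers (kJ/mol): Li 7298, P 1907.
So the second ionization energies run P < Li.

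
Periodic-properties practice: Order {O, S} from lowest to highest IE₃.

S < O

After 2 electrons have been removed, what remains? O²⁺ still has 4 valence electrons; S²⁺ still has 4 valence electrons.
All are still removing valence electrons, so compare the +2 ions as you would atoms: IE_3 generally rises across a period (higher Z_eff) and falls down a group (larger shell), subject to the usual subshell exceptions.
Valence configurations: O²⁺ [He]2s²2p², S²⁺ [Ne]3s²3p².
Tabulated IE_3 (kJ/mol): O 5300, S 3357.
So the third ionization energies run S < O.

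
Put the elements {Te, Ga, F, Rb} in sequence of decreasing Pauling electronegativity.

F is in period 2, group 17; Ga is in period 4, group 13; Rb is in period 5, group 1; Te is in period 5, group 16.
Smaller atoms with higher effective nuclear charge are more electronegative.
These span different periods and groups, so the two trends combine.
Ga > Rb: both effects reinforce here, so Ga is clearly the higher of the two.
Te > Ga: period and group pull opposite ways; the across-period shift dominates (2.10 vs 1.81).
F > Te: relative to Te, both the across-period and down-group shifts push F's electronegativity up.
Approximate values (Pauling): F 3.98, Ga 1.81, Rb 0.82, Te 2.10.
So from highest to lowest: F > Te > Ga > Rb.

F, Te, Ga, Rb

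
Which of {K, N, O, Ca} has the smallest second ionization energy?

Ca

IE_2 is the cost of taking one more electron from the +1 cation: K⁺ is the bare [Ar] core; N⁺ still has 4 valence electrons; O⁺ still has 5 valence electrons; Ca⁺ still has 1 valence electron.
Usually core removal costs more than valence removal, but here the competition is close: a tightly held n=2 valence electron can cost more to remove than an n=3 core electron, so the actual values have to decide it.
Valence configurations: N⁺ [He]2s²2p², O⁺ [He]2s²2p³, Ca⁺ [Ar]4s¹.
The numbers (kJ/mol): K 3052, N 2856, O 3388, Ca 1145.
So the second ionization energies run Ca < N < K < O.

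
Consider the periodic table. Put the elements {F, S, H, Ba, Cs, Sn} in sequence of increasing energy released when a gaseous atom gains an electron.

Ba < Cs < H < Sn < S < F

Adding an electron releases more energy for atoms nearer the top right (short of the noble gases).
These span different periods and groups, so the two trends combine.
Cs > Ba: this pair runs against the simple trend — see the exception note.
H > Cs: they share group 1; the group trend gives H the larger value.
Sn > H: period and group pull opposite ways; the across-period shift dominates (107 vs 73 kJ/mol).
S > Sn: relative to Sn, both the across-period and down-group shifts push S's electron affinity up.
F > S: both effects reinforce here, so F is clearly the higher of the two.
Note the exception: Cs has a higher electron affinity than Ba, contrary to the simple trend — adding an electron to Ba (ns²) has to open a new, higher-energy np subshell, which is unfavourable.
For reference (kJ/mol): H 73, F 328, S 200, Sn 107, Cs 46, Ba 14.
So from lowest to highest: Ba < Cs < H < Sn < S < F.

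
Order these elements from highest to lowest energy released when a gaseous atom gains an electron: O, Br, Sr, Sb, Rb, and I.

O is in period 2, group 16; Br is in period 4, group 17; Rb is in period 5, group 1; Sr is in period 5, group 2; Sb is in period 5, group 15; I is in period 5, group 17.
Atoms with high Z_eff and room in the valence shell (especially the halogens) have the most exothermic electron affinities.
These span different periods and groups, so the two trends combine.
Rb > Sr: this pair runs against the simple trend — see the exception note.
Sb > Rb: both are in period 5; the period trend gives Sb the larger value.
O > Sb: both effects reinforce here, so O is clearly the higher of the two.
I > O: the two effects oppose for this pair; the across-period effect wins (295 vs 141 kJ/mol).
Br > I: they share group 17; the group trend gives Br the larger value.
Note the exception: Rb has a higher electron affinity than Sr, contrary to the simple trend — adding an electron to Sr (ns²) has to open a new, higher-energy np subshell, which is unfavourable.
For reference (kJ/mol): O 141, Br 325, Rb 47, Sr 5, Sb 103, I 295.
So from highest to lowest: Br > I > O > Sb > Rb > Sr.

Br > I > O > Sb > Rb > Sr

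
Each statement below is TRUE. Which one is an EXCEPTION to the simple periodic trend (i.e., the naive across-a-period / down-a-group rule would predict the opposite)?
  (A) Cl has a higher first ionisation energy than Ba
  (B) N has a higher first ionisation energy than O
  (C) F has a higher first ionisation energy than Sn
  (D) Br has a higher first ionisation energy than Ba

(B)

The general trend: first ionisation energy increases across a period and decreases down a group.
(A) Cl (period 3, group 17) vs Ba (period 6, group 2): the stated order agrees with the simple trend.
(B) N (period 2, group 15) vs O (period 2, group 16): the stated order contradicts the simple trend.
(C) F (period 2, group 17) vs Sn (period 5, group 14): the stated order agrees with the simple trend.
(D) Br (period 4, group 17) vs Ba (period 6, group 2): the stated order agrees with the simple trend.
The exception is (B): pairing an electron in O's 2p⁴ costs repulsion energy, so O ionizes more easily than half-filled N (2p³).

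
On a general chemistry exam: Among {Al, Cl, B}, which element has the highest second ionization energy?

B

After 1 electron has been removed, what remains? Al⁺ still has 2 valence electrons; Cl⁺ still has 6 valence electrons; B⁺ still has 2 valence electrons.
All are still removing valence electrons, so compare the +1 ions as you would atoms: IE_2 generally rises across a period (higher Z_eff) and falls down a group (larger shell), subject to the usual subshell exceptions.
Valence configurations: Al⁺ [Ne]3s², Cl⁺ [Ne]3s²3p⁴, B⁺ [He]2s².
The numbers (kJ/mol): Al 1817, Cl 2298, B 2427.
Hence IE_2: Al < Cl < B.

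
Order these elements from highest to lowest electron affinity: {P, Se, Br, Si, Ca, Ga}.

Si is in period 3, group 14; P is in period 3, group 15; Ca is in period 4, group 2; Ga is in period 4, group 13; Se is in period 4, group 16; Br is in period 4, group 17.
Electron affinity generally becomes more exothermic across a period toward the halogens and less exothermic down a group.
These span different periods and groups, so the two trends combine.
Ga > Ca: Ga lies to the right of Ca in period 4, so the across-period effect alone puts Ga higher.
P > Ga: relative to Ga, both the across-period and down-group shifts push P's electron affinity up.
Si > P: this pair runs against the simple trend — see the exception note.
Se > Si: period and group pull opposite ways; the across-period shift dominates (195 vs 134 kJ/mol).
Br > Se: Br lies to the right of Se in period 4, so the across-period effect alone puts Br higher.
Note the exception: Si has a higher electron affinity than P, contrary to the simple trend — adding an electron to P's half-filled 3p³ is unfavourable, so Si (3p²) has the more exothermic EA.
For reference (kJ/mol): Si 134, P 72, Ca 2, Ga 29, Se 195, Br 325.
So from highest to lowest: Br > Se > Si > P > Ga > Ca.

Br, Se, Si, P, Ga, Ca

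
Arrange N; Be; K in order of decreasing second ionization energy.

After 1 electron has been removed, what remains? N⁺ still has 4 valence electrons; Be⁺ still has 1 valence electron; K⁺ is the bare [Ar] core.
Breaking into a closed-shell core is much more expensive than removing a leftover valence electron — K has the largest IE_2 here.
Valence configurations: N⁺ [He]2s²2p², Be⁺ [He]2s¹.
Approximate IE_2 values (kJ/mol): N 2856, Be 1757, K 3052.
So the second ionization energies run Be < N < K.

K > N > Be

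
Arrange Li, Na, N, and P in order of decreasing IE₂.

IE_2 is the cost of taking one more electron from the +1 cation: Li⁺ is the bare [He] core; Na⁺ is the bare [Ne] core; N⁺ still has 4 valence electrons; P⁺ still has 4 valence electrons.
Breaking into a closed-shell core is much more expensive than removing a leftover valence electron — Na and Li have the largest IE_2 here.
Valence configurations: N⁺ [He]2s²2p², P⁺ [Ne]3s²3p².
Tabulated IE_2 (kJ/mol): Li 7298, Na 4562, N 2856, P 1907.
Hence IE_2: P < N < Na < Li.

Li > Na > N > P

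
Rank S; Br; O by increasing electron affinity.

O is in period 2, group 16; S is in period 3, group 16; Br is in period 4, group 17.
Atoms with high Z_eff and room in the valence shell (especially the halogens) have the most exothermic electron affinities.
Neither a single period nor a single group — weigh both effects.
S > O: this pair runs against the simple trend — see the exception note.
Br > S: period and group pull opposite ways; the across-period shift dominates (325 vs 200 kJ/mol).
Note the exception: S has a higher electron affinity than O, contrary to the simple trend — the compact 2p subshell of O repels the added electron more than S's larger 3p does.
Approximate values (kJ/mol): O 141, S 200, Br 325.
So from lowest to highest: O < S < Br.

O < S < Br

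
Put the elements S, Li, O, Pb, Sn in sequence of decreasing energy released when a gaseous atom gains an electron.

S > O > Sn > Li > Pb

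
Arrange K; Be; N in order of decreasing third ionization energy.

Be, N, K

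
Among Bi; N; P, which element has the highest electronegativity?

N

EN rises left→right (higher Z_eff, smaller atoms) and falls top→bottom (larger, more shielded atoms).
All are in group 15, so electronegativity increases up the group.
The highest electronegativity among these belongs to N.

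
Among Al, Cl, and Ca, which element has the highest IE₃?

Ca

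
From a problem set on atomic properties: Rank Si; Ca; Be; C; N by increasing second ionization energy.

IE_2 is the cost of taking one more electron from the +1 cation: Si⁺ still has 3 valence electrons; Ca⁺ still has 1 valence electron; Be⁺ still has 1 valence electron; C⁺ still has 3 valence electrons; N⁺ still has 4 valence electrons.
All are still removing valence electrons, so compare the +1 ions as you would atoms: IE_2 generally rises across a period (higher Z_eff) and falls down a group (larger shell), subject to the usual subshell exceptions.
Valence configurations: Si⁺ [Ne]3s²3p¹, Ca⁺ [Ar]4s¹, Be⁺ [He]2s¹, C⁺ [He]2s²2p¹, N⁺ [He]2s²2p².
The numbers (kJ/mol): Si 1577, Ca 1145, Be 1757, C 2353, N 2856.
Hence IE_2: Ca < Si < Be < C < N.

Ca < Si < Be < C < N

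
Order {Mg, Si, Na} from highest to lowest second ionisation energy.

IE_2 is the cost of taking one more electron from the +1 cation: Mg⁺ still has 1 valence electron; Si⁺ still has 3 valence electrons; Na⁺ is the bare [Ne] core.
Pulling an electron out of a noble-gas core costs far more than removing a remaining valence electron, so Na sits at the high end of IE_2.
Valence configurations: Mg⁺ [Ne]3s¹, Si⁺ [Ne]3s²3p¹.
The numbers (kJ/mol): Mg 1451, Si 1577, Na 4562.
Overall IE_2 order: Mg < Si < Na.

Na > Si > Mg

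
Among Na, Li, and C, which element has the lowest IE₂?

The second ionization energy removes an electron from the +1 ion. For each element: Na⁺ is the bare [Ne] core; Li⁺ is the bare [He] core; C⁺ still has 3 valence electrons.
Core electrons are held far more tightly than valence electrons, so Na and Li top the IE_2 order.
Tabulated IE_2 (kJ/mol): Na 4562, Li 7298, C 2353.
Overall IE_2 order: C < Na < Li.

C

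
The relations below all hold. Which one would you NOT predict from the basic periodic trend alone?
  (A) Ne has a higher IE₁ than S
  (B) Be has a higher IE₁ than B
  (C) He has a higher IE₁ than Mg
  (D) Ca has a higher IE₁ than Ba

(B)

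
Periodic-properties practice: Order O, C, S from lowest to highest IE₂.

S < C < O

Consider each +1 ion: O⁺ still has 5 valence electrons; C⁺ still has 3 valence electrons; S⁺ still has 5 valence electrons.
All are still removing valence electrons, so compare the +1 ions as you would atoms: IE_2 generally rises across a period (higher Z_eff) and falls down a group (larger shell), subject to the usual subshell exceptions.
Valence configurations: O⁺ [He]2s²2p³, C⁺ [He]2s²2p¹, S⁺ [Ne]3s²3p³.
Tabulated IE_2 (kJ/mol): O 3388, C 2353, S 2252.
So the second ionization energies run S < C < O.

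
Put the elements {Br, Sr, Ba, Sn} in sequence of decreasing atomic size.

Ba > Sr > Sn > Br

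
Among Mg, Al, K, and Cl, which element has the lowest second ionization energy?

The second ionization energy removes an electron from the +1 ion. For each element: Mg⁺ still has 1 valence electron; Al⁺ still has 2 valence electrons; K⁺ is the bare [Ar] core; Cl⁺ still has 6 valence electrons.
Core electrons are held far more tightly than valence electrons, so K tops the IE_2 order.
Valence configurations: Mg⁺ [Ne]3s¹, Al⁺ [Ne]3s², Cl⁺ [Ne]3s²3p⁴.
Tabulated IE_2 (kJ/mol): Mg 1451, Al 1817, K 3052, Cl 2298.
So the second ionization energies run Mg < Al < Cl < K.

Mg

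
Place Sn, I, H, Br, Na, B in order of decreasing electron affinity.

Br > I > Sn > H > Na > B

H is in period 1, group 1; B is in period 2, group 13; Na is in period 3, group 1; Br is in period 4, group 17; Sn is in period 5, group 14; I is in period 5, group 17.
Atoms with high Z_eff and room in the valence shell (especially the halogens) have the most exothermic electron affinities.
These span different periods and groups, so the two trends combine.
Na > B: this pair runs against the simple trend — see the exception note.
H > Na: they share group 1; the group trend gives H the larger value.
Sn > H: the two effects oppose for this pair; the across-period effect wins (107 vs 73 kJ/mol).
I > Sn: I lies to the right of Sn in period 5, so the across-period effect alone puts I higher.
Br > I: Br sits above I in group 17, so the down-group effect alone puts Br higher.
Note the exception: Na has a higher electron affinity than B, contrary to the simple trend — B's ns²np¹ configuration gives only a small electron affinity — the sparsely filled np subshell binds an added electron weakly.
Tabulated electron affinity (kJ/mol): H 73, B 27, Na 53, Br 325, Sn 107, I 295.
So from highest to lowest: Br > I > Sn > H > Na > B.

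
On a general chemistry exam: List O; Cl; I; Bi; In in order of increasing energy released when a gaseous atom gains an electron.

Adding an electron releases more energy for atoms nearer the top right (short of the noble gases).
These span different periods and groups, so the two trends combine.
Bi > In: period and group pull opposite ways; the across-period shift dominates (91 vs 29 kJ/mol).
O > Bi: both effects reinforce here, so O is clearly the higher of the two.
I > O: the two effects oppose for this pair; the across-period effect wins (295 vs 141 kJ/mol).
Cl > I: Cl sits above I in group 17, so the down-group effect alone puts Cl higher.
Approximate values (kJ/mol): O 141, Cl 349, In 29, I 295, Bi 91.
So from lowest to highest: In < Bi < O < I < Cl.

In < Bi < O < I < Cl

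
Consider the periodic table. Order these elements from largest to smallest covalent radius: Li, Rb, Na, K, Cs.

Radius decreases left→right (rising Z_eff, same n) and increases top→bottom (higher n).
All are in group 1, so atomic radius increases down the group.
So from largest to smallest: Cs > Rb > K > Na > Li.

Cs > Rb > K > Na > Li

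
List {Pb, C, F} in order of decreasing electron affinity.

Adding an electron releases more energy for atoms nearer the top right (short of the noble gases).
These span different periods and groups, so the two trends combine.
C > Pb: C sits above Pb in group 14, so the down-group effect alone puts C higher.
F > C: both are in period 2; the period trend gives F the larger value.
For reference (kJ/mol): C 122, F 328, Pb 35.
So from highest to lowest: F > C > Pb.

F > C > Pb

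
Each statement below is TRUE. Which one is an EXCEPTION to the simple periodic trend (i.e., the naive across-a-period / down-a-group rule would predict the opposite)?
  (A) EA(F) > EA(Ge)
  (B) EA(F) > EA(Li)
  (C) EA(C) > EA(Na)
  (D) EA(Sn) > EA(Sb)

The general trend: electron affinity increases across a period and decreases down a group.
(A) F (period 2, group 17) vs Ge (period 4, group 14): the stated order agrees with the simple trend.
(B) F (period 2, group 17) vs Li (period 2, group 1): the stated order agrees with the simple trend.
(C) C (period 2, group 14) vs Na (period 3, group 1): the stated order agrees with the simple trend.
(D) Sn (period 5, group 14) vs Sb (period 5, group 15): the stated order contradicts the simple trend.
The exception is (D): adding an electron to Sb's half-filled 5p³ is unfavourable, so Sn has the more exothermic EA.

(D)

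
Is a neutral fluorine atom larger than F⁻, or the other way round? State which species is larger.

Forming F⁻ adds 1 electron to F. More electron–electron repulsion in the same shell, with unchanged nuclear charge, lets the cloud expand.
An anion is larger than its parent atom: F⁻ > F.

F⁻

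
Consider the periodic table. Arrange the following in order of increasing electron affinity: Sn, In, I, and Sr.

Sr is in period 5, group 2; In is in period 5, group 13; Sn is in period 5, group 14; I is in period 5, group 17.
EA tends to increase across a period and decrease down a group, though the pattern is less regular than for IE or radius.
All lie in period 5, so electron affinity increases left to right.
So from lowest to highest: Sr < In < Sn < I.

Sr < In < Sn < I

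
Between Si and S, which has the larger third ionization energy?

IE_3 is the cost of taking one more electron from the +2 cation: Si²⁺ still has 2 valence electrons; S²⁺ still has 4 valence electrons.
All are still removing valence electrons, so compare the +2 ions as you would atoms: IE_3 generally rises across a period (higher Z_eff) and falls down a group (larger shell), subject to the usual subshell exceptions.
Valence configurations: Si²⁺ [Ne]3s², S²⁺ [Ne]3s²3p².
Tabulated IE_3 (kJ/mol): Si 3232, S 3357.
Putting it together, IE_3: Si < S.

S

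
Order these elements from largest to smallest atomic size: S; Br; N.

N is in period 2, group 15; S is in period 3, group 16; Br is in period 4, group 17.
Moving right in a period, electrons are added to the same shell under a stronger nuclear pull, so atoms get smaller; moving down, a new shell is opened and atoms get larger.
A diagonal step moves right (one effect) and down (the opposite effect) at once.
S > N: period and group pull opposite ways; the down-group shift dominates (103 vs 71 pm).
Br > S: period and group pull opposite ways; the down-group shift dominates (114 vs 103 pm).
Approximate values (pm): N 71, S 103, Br 114.
So from largest to smallest: Br > S > N.

Br, S, N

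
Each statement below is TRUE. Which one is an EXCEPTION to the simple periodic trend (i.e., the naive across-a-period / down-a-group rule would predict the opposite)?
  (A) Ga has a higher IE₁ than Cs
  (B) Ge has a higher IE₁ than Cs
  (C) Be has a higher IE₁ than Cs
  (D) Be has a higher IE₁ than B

(D)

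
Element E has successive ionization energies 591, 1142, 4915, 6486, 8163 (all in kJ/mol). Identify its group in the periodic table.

Group 2

Look for the largest jump between consecutive ionization energies: IE3/IE2 ≈ 4.3, far larger than any earlier ratio.
That jump marks the point where a core electron is being removed. So the atom has 2 valence electrons.
A main-group element with 2 valence electrons is in group 2.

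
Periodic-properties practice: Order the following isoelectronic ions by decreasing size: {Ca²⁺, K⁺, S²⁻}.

S²⁻, K⁺, Ca²⁺

All of these have 18 electrons, so size is governed by nuclear charge alone: the more protons, the stronger the pull on the same electron cloud, and the smaller the ion.
Nuclear charges: Ca²⁺ (Z=20), K⁺ (Z=19), S²⁻ (Z=16).
Largest to smallest: S²⁻ > K⁺ > Ca²⁺.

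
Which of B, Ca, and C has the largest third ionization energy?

Ca

The third ionization energy removes an electron from the +2 ion. For each element: B²⁺ still has 1 valence electron; Ca²⁺ is the bare [Ar] core; C²⁺ still has 2 valence electrons.
Breaking into a closed-shell core is much more expensive than removing a leftover valence electron — Ca has the largest IE_3 here.
Valence configurations: B²⁺ [He]2s¹, C²⁺ [He]2s².
Approximate IE_3 values (kJ/mol): B 3660, Ca 4912, C 4620.
So the third ionization energies run B < C < Ca.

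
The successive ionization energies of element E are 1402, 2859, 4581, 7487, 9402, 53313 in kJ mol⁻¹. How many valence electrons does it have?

5

Look for the largest jump between consecutive ionization energies: IE6/IE5 ≈ 5.7, far larger than any earlier ratio.
That jump marks the point where a core electron is being removed. So the atom has 5 valence electrons.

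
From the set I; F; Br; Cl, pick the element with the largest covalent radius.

Across a period the added protons contract the valence shell; down a group each new principal shell makes the atom larger.
All are in group 17, so atomic radius increases down the group.
The largest covalent radius among these belongs to I.

I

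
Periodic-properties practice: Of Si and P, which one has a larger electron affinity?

Si is in period 3, group 14; P is in period 3, group 15.
Atoms with high Z_eff and room in the valence shell (especially the halogens) have the most exothermic electron affinities.
All lie in period 3; the across-period trend (electron affinity increases left to right) applies, with the exception below.
Note the exception: Si has a higher electron affinity than P, contrary to the simple trend — adding an electron to P's half-filled 3p³ is unfavourable, so Si (3p²) has the more exothermic EA.
Approximate values (kJ/mol): Si 134, P 72.
So Si has the larger electron affinity (Si > P).

Si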